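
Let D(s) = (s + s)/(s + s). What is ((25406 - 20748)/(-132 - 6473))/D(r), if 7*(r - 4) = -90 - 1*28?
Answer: -4658/6605 ≈ -0.70522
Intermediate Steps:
r = -90/7 (r = 4 + (-90 - 1*28)/7 = 4 + (-90 - 28)/7 = 4 + (⅐)*(-118) = 4 - 118/7 = -90/7 ≈ -12.857)
D(s) = 1 (D(s) = (2*s)/((2*s)) = (2*s)*(1/(2*s)) = 1)
((25406 - 20748)/(-132 - 6473))/D(r) = ((25406 - 20748)/(-132 - 6473))/1 = (4658/(-6605))*1 = (4658*(-1/6605))*1 = -4658/6605*1 = -4658/6605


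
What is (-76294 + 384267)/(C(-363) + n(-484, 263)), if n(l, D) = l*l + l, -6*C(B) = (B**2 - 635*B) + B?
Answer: 615946/346907 ≈ 1.7755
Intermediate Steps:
C(B) = -B**2/6 + 317*B/3 (C(B) = -((B**2 - 635*B) + B)/6 = -(B**2 - 634*B)/6 = -B**2/6 + 317*B/3)
n(l, D) = l + l**2 (n(l, D) = l**2 + l = l + l**2)
(-76294 + 384267)/(C(-363) + n(-484, 263)) = (-76294 + 384267)/((1/6)*(-363)*(634 - 1*(-363)) - 484*(1 - 484)) = 307973/((1/6)*(-363)*(634 + 363) - 484*(-483)) = 307973/((1/6)*(-363)*997 + 233772) = 307973/(-120637/2 + 233772) = 307973/(346907/2) = 307973*(2/346907) = 615946/346907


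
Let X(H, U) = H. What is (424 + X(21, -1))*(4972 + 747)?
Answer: 2544955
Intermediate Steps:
(424 + X(21, -1))*(4972 + 747) = (424 + 21)*(4972 + 747) = 445*5719 = 2544955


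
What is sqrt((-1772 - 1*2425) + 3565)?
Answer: 2*I*sqrt(158) ≈ 25.14*I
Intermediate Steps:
sqrt((-1772 - 1*2425) + 3565) = sqrt((-1772 - 2425) + 3565) = sqrt(-4197 + 3565) = sqrt(-632) = 2*I*sqrt(158)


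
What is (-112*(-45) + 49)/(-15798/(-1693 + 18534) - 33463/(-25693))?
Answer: 314569856051/22521767 ≈ 13967.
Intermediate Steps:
(-112*(-45) + 49)/(-15798/(-1693 + 18534) - 33463/(-25693)) = (5040 + 49)/(-15798/16841 - 33463*(-1/25693)) = 5089/(-15798*1/16841 + 33463/25693) = 5089/(-15798/16841 + 33463/25693) = 5089/(157652369/432695813) = 5089*(432695813/157652369) = 314569856051/22521767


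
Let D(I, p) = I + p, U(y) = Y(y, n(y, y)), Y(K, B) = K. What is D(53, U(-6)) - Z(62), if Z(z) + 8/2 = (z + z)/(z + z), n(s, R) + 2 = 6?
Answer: 50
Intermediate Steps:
n(s, R) = 4 (n(s, R) = -2 + 6 = 4)
Z(z) = -3 (Z(z) = -4 + (z + z)/(z + z) = -4 + (2*z)/((2*z)) = -4 + (2*z)*(1/(2*z)) = -4 + 1 = -3)
U(y) = y
D(53, U(-6)) - Z(62) = (53 - 6) - 1*(-3) = 47 + 3 = 50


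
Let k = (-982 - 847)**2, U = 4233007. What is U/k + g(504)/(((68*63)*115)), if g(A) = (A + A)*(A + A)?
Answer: 21763540397/6539946155 ≈ 3.3278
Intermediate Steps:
g(A) = 4*A**2 (g(A) = (2*A)*(2*A) = 4*A**2)
k = 3345241 (k = (-1829)**2 = 3345241)
U/k + g(504)/(((68*63)*115)) = 4233007/3345241 + (4*504**2)/(((68*63)*115)) = 4233007*(1/3345241) + (4*254016)/((4284*115)) = 4233007/3345241 + 1016064/492660 = 4233007/3345241 + 1016064*(1/492660) = 4233007/3345241 + 4032/1955 = 21763540397/6539946155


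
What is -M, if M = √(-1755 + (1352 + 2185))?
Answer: -9*√22 ≈ -42.214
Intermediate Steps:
M = 9*√22 (M = √(-1755 + 3537) = √1782 = 9*√22 ≈ 42.214)
-M = -9*√22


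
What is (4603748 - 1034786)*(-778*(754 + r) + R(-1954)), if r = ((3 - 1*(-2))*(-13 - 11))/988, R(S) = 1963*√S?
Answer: -517034896802688/247 + 7005872406*I*√1954 ≈ -2.0933e+12 + 3.0969e+11*I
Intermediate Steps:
r = -30/247 (r = ((3 + 2)*(-24))*(1/988) = (5*(-24))*(1/988) = -120*1/988 = -30/247 ≈ -0.12146)
(4603748 - 1034786)*(-778*(754 + r) + R(-1954)) = (4603748 - 1034786)*(-778*(754 - 30/247) + 1963*√(-1954)) = 3568962*(-778*186208/247 + 1963*(I*√1954)) = 3568962*(-144869824/247 + 1963*I*√1954) = -517034896802688/247 + 7005872406*I*√1954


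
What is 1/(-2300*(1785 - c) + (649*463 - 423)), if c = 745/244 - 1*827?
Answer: -61/347731321 ≈ -1.7542e-7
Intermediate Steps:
c = -201043/244 (c = 745*(1/244) - 827 = 745/244 - 827 = -201043/244 ≈ -823.95)
1/(-2300*(1785 - c) + (649*463 - 423)) = 1/(-2300*(1785 - 1*(-201043/244)) + (649*463 - 423)) = 1/(-2300*(1785 + 201043/244) + (300487 - 423)) = 1/(-2300*636583/244 + 300064) = 1/(-366035225/61 + 300064) = 1/(-347731321/61) = -61/347731321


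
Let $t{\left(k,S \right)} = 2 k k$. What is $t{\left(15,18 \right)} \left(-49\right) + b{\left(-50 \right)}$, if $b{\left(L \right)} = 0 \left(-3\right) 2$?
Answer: $-22050$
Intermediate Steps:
$t{\left(k,S \right)} = 2 k^{2}$
$b{\left(L \right)} = 0$ ($b{\left(L \right)} = 0 \cdot 2 = 0$)
$t{\left(15,18 \right)} \left(-49\right) + b{\left(-50 \right)} = 2 \cdot 15^{2} \left(-49\right) + 0 = 2 \cdot 225 \left(-49\right) + 0 = 450 \left(-49\right) + 0 = -22050 + 0 = -22050$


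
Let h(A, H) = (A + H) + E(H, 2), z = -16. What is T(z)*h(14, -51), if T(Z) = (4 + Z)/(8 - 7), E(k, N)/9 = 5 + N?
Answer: -312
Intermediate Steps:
E(k, N) = 45 + 9*N (E(k, N) = 9*(5 + N) = 45 + 9*N)
h(A, H) = 63 + A + H (h(A, H) = (A + H) + (45 + 9*2) = (A + H) + (45 + 18) = (A + H) + 63 = 63 + A + H)
T(Z) = 4 + Z (T(Z) = (4 + Z)/1 = (4 + Z)*1 = 4 + Z)
T(z)*h(14, -51) = (4 - 16)*(63 + 14 - 51) = -12*26 = -312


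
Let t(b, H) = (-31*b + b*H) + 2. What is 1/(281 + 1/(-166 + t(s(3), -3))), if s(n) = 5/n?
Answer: 662/186019 ≈ 0.0035588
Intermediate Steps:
t(b, H) = 2 - 31*b + H*b (t(b, H) = (-31*b + H*b) + 2 = 2 - 31*b + H*b)
1/(281 + 1/(-166 + t(s(3), -3))) = 1/(281 + 1/(-166 + (2 - 155/3 - 15/3))) = 1/(281 + 1/(-166 + (2 - 31*5/3 - 3*5/3))) = 1/(281 + 1/(-166 + (2 - 155/3 - 5))) = 1/(281 + 1/(-166 - 164/3)) = 1/(281 + 1/(-662/3)) = 1/(281 - 3/662) = 1/(186019/662) = 662/186019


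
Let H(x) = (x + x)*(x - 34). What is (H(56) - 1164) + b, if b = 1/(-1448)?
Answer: 1882399/1448 ≈ 1300.0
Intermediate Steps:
H(x) = 2*x*(-34 + x) (H(x) = (2*x)*(-34 + x) = 2*x*(-34 + x))
b = -1/1448 ≈ -0.00069061
(H(56) - 1164) + b = (2*56*(-34 + 56) - 1164) - 1/1448 = (2*56*22 - 1164) - 1/1448 = (2464 - 1164) - 1/1448 = 1300 - 1/1448 = 1882399/1448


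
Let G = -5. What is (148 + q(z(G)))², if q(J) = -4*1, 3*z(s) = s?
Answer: 20736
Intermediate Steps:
z(s) = s/3
q(J) = -4
(148 + q(z(G)))² = (148 - 4)² = 144² = 20736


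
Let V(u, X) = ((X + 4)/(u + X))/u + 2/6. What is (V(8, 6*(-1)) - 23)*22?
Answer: -6017/12 ≈ -501.42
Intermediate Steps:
V(u, X) = ⅓ + (4 + X)/(u*(X + u)) (V(u, X) = ((4 + X)/(X + u))/u + 2*(⅙) = ((4 + X)/(X + u))/u + ⅓ = (4 + X)/(u*(X + u)) + ⅓ = ⅓ + (4 + X)/(u*(X + u)))
(V(8, 6*(-1)) - 23)*22 = ((⅓)*(12 + 8² + 3*(6*(-1)) + (6*(-1))*8)/(8*(6*(-1) + 8)) - 23)*22 = ((⅓)*(⅛)*(12 + 64 + 3*(-6) - 6*8)/(-6 + 8) - 23)*22 = ((⅓)*(⅛)*(12 + 64 - 18 - 48)/2 - 23)*22 = ((⅓)*(⅛)*(½)*10 - 23)*22 = (5/24 - 23)*22 = -547/24*22 = -6017/12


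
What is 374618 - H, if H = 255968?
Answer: 118650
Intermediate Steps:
374618 - H = 374618 - 1*255968 = 374618 - 255968 = 118650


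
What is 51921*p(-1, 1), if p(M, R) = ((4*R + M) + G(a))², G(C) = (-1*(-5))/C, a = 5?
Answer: 830736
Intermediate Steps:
G(C) = 5/C
p(M, R) = (1 + M + 4*R)² (p(M, R) = ((4*R + M) + 5/5)² = ((M + 4*R) + 5*(⅕))² = ((M + 4*R) + 1)² = (1 + M + 4*R)²)
51921*p(-1, 1) = 51921*(1 - 1 + 4*1)² = 51921*(1 - 1 + 4)² = 51921*4² = 51921*16 = 830736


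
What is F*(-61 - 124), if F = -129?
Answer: 23865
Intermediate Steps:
F*(-61 - 124) = -129*(-61 - 124) = -129*(-185) = 23865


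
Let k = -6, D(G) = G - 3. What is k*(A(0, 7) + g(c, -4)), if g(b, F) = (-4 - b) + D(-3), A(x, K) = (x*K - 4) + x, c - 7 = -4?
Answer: 102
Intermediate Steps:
c = 3 (c = 7 - 4 = 3)
D(G) = -3 + G
A(x, K) = -4 + x + K*x (A(x, K) = (K*x - 4) + x = (-4 + K*x) + x = -4 + x + K*x)
g(b, F) = -10 - b (g(b, F) = (-4 - b) + (-3 - 3) = (-4 - b) - 6 = -10 - b)
k*(A(0, 7) + g(c, -4)) = -6*((-4 + 0 + 7*0) + (-10 - 1*3)) = -6*((-4 + 0 + 0) + (-10 - 3)) = -6*(-4 - 13) = -6*(-17) = 102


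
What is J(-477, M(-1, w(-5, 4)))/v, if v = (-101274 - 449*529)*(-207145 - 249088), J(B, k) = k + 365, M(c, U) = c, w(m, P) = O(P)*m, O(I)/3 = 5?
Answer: 364/154569459235 ≈ 2.3549e-9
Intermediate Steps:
O(I) = 15 (O(I) = 3*5 = 15)
w(m, P) = 15*m
J(B, k) = 365 + k
v = 154569459235 (v = (-101274 - 237521)*(-456233) = -338795*(-456233) = 154569459235)
J(-477, M(-1, w(-5, 4)))/v = (365 - 1)/154569459235 = 364*(1/154569459235) = 364/154569459235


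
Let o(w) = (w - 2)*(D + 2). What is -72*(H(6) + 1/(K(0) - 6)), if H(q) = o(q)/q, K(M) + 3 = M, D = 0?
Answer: -88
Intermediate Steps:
K(M) = -3 + M
o(w) = -4 + 2*w (o(w) = (w - 2)*(0 + 2) = (-2 + w)*2 = -4 + 2*w)
H(q) = (-4 + 2*q)/q
-72*(H(6) + 1/(K(0) - 6)) = -72*((2 - 4/6) + 1/((-3 + 0) - 6)) = -72*((2 - 4*1/6) + 1/(-3 - 6)) = -72*((2 - 2/3) + 1/(-9)) = -72*(4/3 - 1/9) = -72*11/9 = -88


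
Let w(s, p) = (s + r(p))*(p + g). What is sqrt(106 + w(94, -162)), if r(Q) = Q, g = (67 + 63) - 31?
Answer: sqrt(4390) ≈ 66.257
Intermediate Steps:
g = 99 (g = 130 - 31 = 99)
w(s, p) = (99 + p)*(p + s) (w(s, p) = (s + p)*(p + 99) = (p + s)*(99 + p) = (99 + p)*(p + s))
sqrt(106 + w(94, -162)) = sqrt(106 + ((-162)**2 + 99*(-162) + 99*94 - 162*94)) = sqrt(106 + (26244 - 16038 + 9306 - 15228)) = sqrt(106 + 4284) = sqrt(4390)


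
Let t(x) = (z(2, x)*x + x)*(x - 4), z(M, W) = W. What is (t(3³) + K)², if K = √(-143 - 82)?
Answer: 302342319 + 521640*I ≈ 3.0234e+8 + 5.2164e+5*I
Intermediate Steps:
t(x) = (-4 + x)*(x + x²) (t(x) = (x*x + x)*(x - 4) = (x² + x)*(-4 + x) = (x + x²)*(-4 + x) = (-4 + x)*(x + x²))
K = 15*I (K = √(-225) = 15*I ≈ 15.0*I)
(t(3³) + K)² = (3³*(-4 + (3³)² - 3*3³) + 15*I)² = (27*(-4 + 27² - 3*27) + 15*I)² = (27*(-4 + 729 - 81) + 15*I)² = (27*644 + 15*I)² = (17388 + 15*I)²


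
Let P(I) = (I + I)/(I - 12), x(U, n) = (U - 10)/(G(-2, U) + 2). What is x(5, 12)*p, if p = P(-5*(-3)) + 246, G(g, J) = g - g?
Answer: -640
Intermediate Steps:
G(g, J) = 0
x(U, n) = -5 + U/2 (x(U, n) = (U - 10)/(0 + 2) = (-10 + U)/2 = (-10 + U)*(½) = -5 + U/2)
P(I) = 2*I/(-12 + I) (P(I) = (2*I)/(-12 + I) = 2*I/(-12 + I))
p = 256 (p = 2*(-5*(-3))/(-12 - 5*(-3)) + 246 = 2*15/(-12 + 15) + 246 = 2*15/3 + 246 = 2*15*(⅓) + 246 = 10 + 246 = 256)
x(5, 12)*p = (-5 + (½)*5)*256 = (-5 + 5/2)*256 = -5/2*256 = -640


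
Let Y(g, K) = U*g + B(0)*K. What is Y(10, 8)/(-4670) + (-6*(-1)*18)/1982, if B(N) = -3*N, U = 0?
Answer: 54/991 ≈ 0.054490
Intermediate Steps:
Y(g, K) = 0 (Y(g, K) = 0*g + (-3*0)*K = 0 + 0*K = 0 + 0 = 0)
Y(10, 8)/(-4670) + (-6*(-1)*18)/1982 = 0/(-4670) + (-6*(-1)*18)/1982 = 0*(-1/4670) + (6*18)*(1/1982) = 0 + 108*(1/1982) = 0 + 54/991 = 54/991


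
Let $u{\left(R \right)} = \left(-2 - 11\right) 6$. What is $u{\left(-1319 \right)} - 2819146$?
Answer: $-2819224$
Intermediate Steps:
$u{\left(R \right)} = -78$ ($u{\left(R \right)} = \left(-13\right) 6 = -78$)
$u{\left(-1319 \right)} - 2819146 = -78 - 2819146 = -2819224$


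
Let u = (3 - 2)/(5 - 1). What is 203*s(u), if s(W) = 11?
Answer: 2233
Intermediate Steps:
u = 1/4 ≈ 0.25000
203*s(u) = 203*11 = 2233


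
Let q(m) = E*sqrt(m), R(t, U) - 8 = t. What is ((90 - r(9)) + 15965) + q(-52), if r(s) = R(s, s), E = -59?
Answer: 16038 - 118*I*sqrt(13) ≈ 16038.0 - 425.46*I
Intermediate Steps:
R(t, U) = 8 + t
r(s) = 8 + s
q(m) = -59*sqrt(m)
((90 - r(9)) + 15965) + q(-52) = ((90 - (8 + 9)) + 15965) - 118*I*sqrt(13) = ((90 - 1*17) + 15965) - 118*I*sqrt(13) = ((90 - 17) + 15965) - 118*I*sqrt(13) = (73 + 15965) - 118*I*sqrt(13) = 16038 - 118*I*sqrt(13)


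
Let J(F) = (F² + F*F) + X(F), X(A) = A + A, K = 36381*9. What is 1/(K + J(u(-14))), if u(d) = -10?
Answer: 1/327609 ≈ 3.0524e-6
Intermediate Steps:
K = 327429
X(A) = 2*A
J(F) = 2*F + 2*F² (J(F) = (F² + F*F) + 2*F = (F² + F²) + 2*F = 2*F² + 2*F = 2*F + 2*F²)
1/(K + J(u(-14))) = 1/(327429 + 2*(-10)*(1 - 10)) = 1/(327429 + 2*(-10)*(-9)) = 1/(327429 + 180) = 1/327609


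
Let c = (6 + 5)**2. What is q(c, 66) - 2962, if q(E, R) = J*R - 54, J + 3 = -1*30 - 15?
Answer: -6184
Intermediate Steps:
c = 121 (c = 11**2 = 121)
J = -48 (J = -3 + (-1*30 - 15) = -3 + (-30 - 15) = -3 - 45 = -48)
q(E, R) = -54 - 48*R (q(E, R) = -48*R - 54 = -54 - 48*R)
q(c, 66) - 2962 = (-54 - 48*66) - 2962 = (-54 - 3168) - 2962 = -3222 - 2962 = -6184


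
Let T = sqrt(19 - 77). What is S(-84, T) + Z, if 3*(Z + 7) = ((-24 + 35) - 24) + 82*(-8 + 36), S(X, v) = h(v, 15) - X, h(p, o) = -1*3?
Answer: 835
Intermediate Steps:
h(p, o) = -3
T = I*sqrt(58) (T = sqrt(-58) = I*sqrt(58) ≈ 7.6158*I)
S(X, v) = -3 - X
Z = 754 (Z = -7 + (((-24 + 35) - 24) + 82*(-8 + 36))/3 = -7 + ((11 - 24) + 82*28)/3 = -7 + (-13 + 2296)/3 = -7 + (1/3)*2283 = -7 + 761 = 754)
S(-84, T) + Z = (-3 - 1*(-84)) + 754 = (-3 + 84) + 754 = 81 + 754 = 835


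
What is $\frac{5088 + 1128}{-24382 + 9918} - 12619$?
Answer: $- \frac{22815929}{1808} \approx -12619.0$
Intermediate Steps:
$\frac{5088 + 1128}{-24382 + 9918} - 12619 = \frac{6216}{-14464} - 12619 = 6216 \left(- \frac{1}{14464}\right) - 12619 = - \frac{777}{1808} - 12619 = - \frac{22815929}{1808}$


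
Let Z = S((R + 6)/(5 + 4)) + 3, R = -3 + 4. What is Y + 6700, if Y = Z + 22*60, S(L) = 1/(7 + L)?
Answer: 561619/70 ≈ 8023.1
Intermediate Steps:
R = 1
Z = 219/70 (Z = 1/(7 + (1 + 6)/(5 + 4)) + 3 = 1/(7 + 7/9) + 3 = 1/(70/9) + 3 = 9/70 + 3 = 219/70 ≈ 3.1286)
Y = 92619/70 (Y = 219/70 + 22*60 = 219/70 + 1320 = 92619/70 ≈ 1323.1)
Y + 6700 = 92619/70 + 6700 = 561619/70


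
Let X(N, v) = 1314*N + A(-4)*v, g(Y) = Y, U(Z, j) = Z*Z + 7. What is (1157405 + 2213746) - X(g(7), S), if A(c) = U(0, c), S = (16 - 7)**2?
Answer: 3361386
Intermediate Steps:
S = 81 (S = 9**2 = 81)
U(Z, j) = 7 + Z**2 (U(Z, j) = Z**2 + 7 = 7 + Z**2)
A(c) = 7 (A(c) = 7 + 0**2 = 7 + 0 = 7)
X(N, v) = 7*v + 1314*N (X(N, v) = 1314*N + 7*v = 7*v + 1314*N)
(1157405 + 2213746) - X(g(7), S) = (1157405 + 2213746) - (7*81 + 1314*7) = 3371151 - (567 + 9198) = 3371151 - 1*9765 = 3371151 - 9765 = 3361386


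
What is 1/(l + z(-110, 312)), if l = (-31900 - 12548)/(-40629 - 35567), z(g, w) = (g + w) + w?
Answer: 19049/9802298 ≈ 0.0019433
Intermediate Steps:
z(g, w) = g + 2*w
l = 11112/19049 (l = -44448/(-76196) = -44448*(-1/76196) = 11112/19049 ≈ 0.58334)
1/(l + z(-110, 312)) = 1/(11112/19049 + (-110 + 2*312)) = 1/(11112/19049 + (-110 + 624)) = 1/(11112/19049 + 514) = 1/(9802298/19049) = 19049/9802298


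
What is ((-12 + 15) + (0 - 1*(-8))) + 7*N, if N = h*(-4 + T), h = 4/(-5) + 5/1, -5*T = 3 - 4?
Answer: -2518/25 ≈ -100.72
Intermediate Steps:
T = ⅕ (T = -(3 - 4)/5 = -⅕*(-1) = ⅕ ≈ 0.20000)
h = 21/5 (h = 4*(-⅕) + 5*1 = -⅘ + 5 = 21/5 ≈ 4.2000)
N = -399/25 (N = 21*(-4 + ⅕)/5 = (21/5)*(-19/5) = -399/25 ≈ -15.960)
((-12 + 15) + (0 - 1*(-8))) + 7*N = ((-12 + 15) + (0 - 1*(-8))) + 7*(-399/25) = (3 + (0 + 8)) - 2793/25 = (3 + 8) - 2793/25 = 11 - 2793/25 = -2518/25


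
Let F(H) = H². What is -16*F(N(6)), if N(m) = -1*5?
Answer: -400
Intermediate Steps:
N(m) = -5
-16*F(N(6)) = -16*(-5)² = -16*25 = -400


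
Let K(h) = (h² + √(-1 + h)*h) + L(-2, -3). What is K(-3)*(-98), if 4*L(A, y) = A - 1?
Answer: -1617/2 + 588*I ≈ -808.5 + 588.0*I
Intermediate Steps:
L(A, y) = -¼ + A/4 (L(A, y) = (A - 1)/4 = (-1 + A)/4 = -¼ + A/4)
K(h) = -¾ + h² + h*√(-1 + h) (K(h) = (h² + √(-1 + h)*h) + (-¼ + (¼)*(-2)) = (h² + h*√(-1 + h)) + (-¼ - ½) = (h² + h*√(-1 + h)) - ¾ = -¾ + h² + h*√(-1 + h))
K(-3)*(-98) = (-¾ + (-3)² - 3*√(-1 - 3))*(-98) = (-¾ + 9 - 6*I)*(-98) = (33/4 - 6*I)*(-98) = -1617/2 + 588*I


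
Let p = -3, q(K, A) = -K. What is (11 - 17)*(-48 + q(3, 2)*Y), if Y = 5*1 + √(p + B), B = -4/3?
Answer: 378 + 6*I*√39 ≈ 378.0 + 37.47*I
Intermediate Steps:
B = -4/3 (B = -4*⅓ = -4/3 ≈ -1.3333)
Y = 5 + I*√39/3 (Y = 5*1 + √(-3 - 4/3) = 5 + √(-13/3) = 5 + I*√39/3 ≈ 5.0 + 2.0817*I)
(11 - 17)*(-48 + q(3, 2)*Y) = (11 - 17)*(-48 + (-1*3)*(5 + I*√39/3)) = -6*(-48 - 3*(5 + I*√39/3)) = -6*(-48 + (-15 - I*√39)) = -6*(-63 - I*√39) = 378 + 6*I*√39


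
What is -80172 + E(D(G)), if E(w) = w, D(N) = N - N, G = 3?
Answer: -80172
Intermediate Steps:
D(N) = 0
-80172 + E(D(G)) = -80172 + 0 = -80172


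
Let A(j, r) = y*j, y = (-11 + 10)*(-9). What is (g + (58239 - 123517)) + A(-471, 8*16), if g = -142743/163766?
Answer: -11384663765/163766 ≈ -69518.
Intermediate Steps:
g = -142743/163766 (g = -142743*1/163766 = -142743/163766 ≈ -0.87163)
y = 9 (y = -1*(-9) = 9)
A(j, r) = 9*j
(g + (58239 - 123517)) + A(-471, 8*16) = (-142743/163766 + (58239 - 123517)) + 9*(-471) = (-142743/163766 - 65278) - 4239 = -10690459691/163766 - 4239 = -11384663765/163766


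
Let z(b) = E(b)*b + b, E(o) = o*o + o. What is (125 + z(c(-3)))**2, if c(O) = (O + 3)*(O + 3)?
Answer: 15625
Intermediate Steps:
c(O) = (3 + O)**2 (c(O) = (3 + O)*(3 + O) = (3 + O)**2)
E(o) = o + o**2 (E(o) = o**2 + o = o + o**2)
z(b) = b + b**2*(1 + b) (z(b) = (b*(1 + b))*b + b = b**2*(1 + b) + b = b + b**2*(1 + b))
(125 + z(c(-3)))**2 = (125 + (3 - 3)**2*(1 + (3 - 3)**2*(1 + (3 - 3)**2)))**2 = (125 + 0**2*(1 + 0**2*(1 + 0**2)))**2 = (125 + 0*(1 + 0*(1 + 0)))**2 = (125 + 0*(1 + 0*1))**2 = (125 + 0*(1 + 0))**2 = (125 + 0*1)**2 = (125 + 0)**2 = 125**2 = 15625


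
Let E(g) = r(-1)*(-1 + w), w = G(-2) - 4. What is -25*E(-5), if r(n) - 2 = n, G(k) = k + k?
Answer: 225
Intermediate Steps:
G(k) = 2*k
w = -8 (w = 2*(-2) - 4 = -4 - 4 = -8)
r(n) = 2 + n
E(g) = -9 (E(g) = (2 - 1)*(-1 - 8) = 1*(-9) = -9)
-25*E(-5) = -25*(-9) = 225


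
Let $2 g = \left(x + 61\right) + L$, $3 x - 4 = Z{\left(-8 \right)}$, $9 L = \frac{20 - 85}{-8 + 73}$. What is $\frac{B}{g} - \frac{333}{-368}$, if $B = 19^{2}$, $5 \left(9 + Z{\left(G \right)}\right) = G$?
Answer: $\frac{675567}{51152} \approx 13.207$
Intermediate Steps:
$Z{\left(G \right)} = -9 + \frac{G}{5}$
$B = 361$
$L = - \frac{1}{9}$ ($L = \frac{\left(20 - 85\right) \frac{1}{-8 + 73}}{9} = \frac{\left(-65\right) \frac{1}{65}}{9} = \frac{1}{9} \left(-1\right) = - \frac{1}{9} \approx -0.11111$)
$x = - \frac{11}{5}$ ($x = \frac{4}{3} + \frac{-9 + \frac{1}{5} \left(-8\right)}{3} = \frac{4}{3} + \frac{-9 - \frac{8}{5}}{3} = \frac{4}{3} + \frac{1}{3} \left(- \frac{53}{5}\right) = \frac{4}{3} - \frac{53}{15} = - \frac{11}{5} \approx -2.2$)
$g = \frac{2641}{90}$ ($g = \frac{\left(- \frac{11}{5} + 61\right) - \frac{1}{9}}{2} = \frac{\frac{294}{5} - \frac{1}{9}}{2} = \frac{1}{2} \cdot \frac{2641}{45} = \frac{2641}{90} \approx 29.344$)
$\frac{B}{g} - \frac{333}{-368} = \frac{361}{\frac{2641}{90}} - \frac{333}{-368} = 361 \cdot \frac{90}{2641} - - \frac{333}{368} = \frac{1710}{139} + \frac{333}{368} = \frac{675567}{51152}$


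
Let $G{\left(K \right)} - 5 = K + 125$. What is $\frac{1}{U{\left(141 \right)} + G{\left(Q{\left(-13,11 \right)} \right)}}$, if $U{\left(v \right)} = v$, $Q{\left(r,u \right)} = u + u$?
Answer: $\frac{1}{293} \approx 0.003413$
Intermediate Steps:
$Q{\left(r,u \right)} = 2 u$
$G{\left(K \right)} = 130 + K$ ($G{\left(K \right)} = 5 + \left(K + 125\right) = 5 + \left(125 + K\right) = 130 + K$)
$\frac{1}{U{\left(141 \right)} + G{\left(Q{\left(-13,11 \right)} \right)}} = \frac{1}{141 + \left(130 + 2 \cdot 11\right)} = \frac{1}{141 + \left(130 + 22\right)} = \frac{1}{141 + 152} = \frac{1}{293}$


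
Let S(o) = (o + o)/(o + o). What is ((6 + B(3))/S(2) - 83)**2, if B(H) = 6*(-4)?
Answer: 10201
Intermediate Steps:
S(o) = 1 (S(o) = (2*o)/((2*o)) = (2*o)*(1/(2*o)) = 1)
B(H) = -24
((6 + B(3))/S(2) - 83)**2 = ((6 - 24)/1 - 83)**2 = (1*(-18) - 83)**2 = (-18 - 83)**2 = (-101)**2 = 10201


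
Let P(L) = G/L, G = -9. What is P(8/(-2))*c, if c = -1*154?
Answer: -693/2 ≈ -346.50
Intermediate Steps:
c = -154
P(L) = -9/L
P(8/(-2))*c = -9/(8/(-2))*(-154) = -9/(8*(-1/2))*(-154) = -9/(-4)*(-154) = -9*(-1/4)*(-154) = (9/4)*(-154) = -693/2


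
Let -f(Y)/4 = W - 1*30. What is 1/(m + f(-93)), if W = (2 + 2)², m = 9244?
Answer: 1/9300 ≈ 0.00010753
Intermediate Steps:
W = 16 (W = 4² = 16)
f(Y) = 56 (f(Y) = -4*(16 - 1*30) = -4*(16 - 30) = -4*(-14) = 56)
1/(m + f(-93)) = 1/(9244 + 56) = 1/9300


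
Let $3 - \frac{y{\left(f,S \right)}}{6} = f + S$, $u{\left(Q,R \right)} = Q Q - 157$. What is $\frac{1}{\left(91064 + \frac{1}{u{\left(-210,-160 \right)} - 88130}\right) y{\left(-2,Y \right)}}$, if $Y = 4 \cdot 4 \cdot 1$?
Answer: $- \frac{1339}{8047689934} \approx -1.6638 \cdot 10^{-7}$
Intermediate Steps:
$Y = 16$ ($Y = 16 \cdot 1 = 16$)
$u{\left(Q,R \right)} = -157 + Q^{2}$ ($u{\left(Q,R \right)} = Q^{2} - 157 = -157 + Q^{2}$)
$y{\left(f,S \right)} = 18 - 6 S - 6 f$ ($y{\left(f,S \right)} = 18 - 6 \left(f + S\right) = 18 - 6 \left(S + f\right) = 18 - \left(6 S + 6 f\right) = 18 - 6 S - 6 f$)
$\frac{1}{\left(91064 + \frac{1}{u{\left(-210,-160 \right)} - 88130}\right) y{\left(-2,Y \right)}} = \frac{1}{\left(91064 + \frac{1}{\left(-157 + \left(-210\right)^{2}\right) - 88130}\right) \left(18 - 96 - -12\right)} = \frac{1}{\left(91064 + \frac{1}{\left(-157 + 44100\right) - 88130}\right) \left(18 - 96 + 12\right)} = \frac{1}{\left(91064 + \frac{1}{43943 - 88130}\right) \left(-66\right)} = \frac{1}{91064 + \frac{1}{-44187}} \left(- \frac{1}{66}\right) = \frac{1}{91064 - \frac{1}{44187}} \left(- \frac{1}{66}\right) = \frac{1}{\frac{4023844967}{44187}} \left(- \frac{1}{66}\right) = \frac{44187}{4023844967} \left(- \frac{1}{66}\right) = - \frac{1339}{8047689934}$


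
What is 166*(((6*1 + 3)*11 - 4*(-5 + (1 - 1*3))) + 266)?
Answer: 65238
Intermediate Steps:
166*(((6*1 + 3)*11 - 4*(-5 + (1 - 1*3))) + 266) = 166*(((6 + 3)*11 - 4*(-5 + (1 - 3))) + 266) = 166*((9*11 - 4*(-5 - 2)) + 266) = 166*((99 - 4*(-7)) + 266) = 166*((99 + 28) + 266) = 166*(127 + 266) = 166*393 = 65238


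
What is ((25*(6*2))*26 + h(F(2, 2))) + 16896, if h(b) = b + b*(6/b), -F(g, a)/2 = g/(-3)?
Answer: 74110/3 ≈ 24703.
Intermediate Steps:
F(g, a) = 2*g/3 (F(g, a) = -2*g/(-3) = -2*g*(-1)/3 = -(-2)*g/3 = 2*g/3)
h(b) = 6 + b (h(b) = b + 6 = 6 + b)
((25*(6*2))*26 + h(F(2, 2))) + 16896 = ((25*(6*2))*26 + (6 + (2/3)*2)) + 16896 = ((25*12)*26 + (6 + 4/3)) + 16896 = (300*26 + 22/3) + 16896 = (7800 + 22/3) + 16896 = 23422/3 + 16896 = 74110/3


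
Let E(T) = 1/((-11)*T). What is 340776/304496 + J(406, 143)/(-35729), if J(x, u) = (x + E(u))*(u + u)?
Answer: -31874172645/14959089178 ≈ -2.1308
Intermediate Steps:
E(T) = -1/(11*T)
J(x, u) = 2*u*(x - 1/(11*u)) (J(x, u) = (x - 1/(11*u))*(u + u) = (x - 1/(11*u))*(2*u) = 2*u*(x - 1/(11*u)))
340776/304496 + J(406, 143)/(-35729) = 340776/304496 + (-2/11 + 2*143*406)/(-35729) = 340776*(1/304496) + (-2/11 + 116116)*(-1/35729) = 42597/38062 + (1277274/11)*(-1/35729) = 42597/38062 - 1277274/393019 = -31874172645/14959089178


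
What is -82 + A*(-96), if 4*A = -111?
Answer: 2582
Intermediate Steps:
A = -111/4 (A = (1/4)*(-111) = -111/4 ≈ -27.750)
-82 + A*(-96) = -82 - 111/4*(-96) = -82 + 2664 = 2582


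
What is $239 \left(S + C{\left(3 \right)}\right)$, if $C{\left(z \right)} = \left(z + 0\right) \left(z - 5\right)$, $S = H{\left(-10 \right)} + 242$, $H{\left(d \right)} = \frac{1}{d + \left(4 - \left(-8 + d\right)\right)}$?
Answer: $\frac{677087}{12} \approx 56424.0$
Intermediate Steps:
$H{\left(d \right)} = \frac{1}{12}$ ($H{\left(d \right)} = \frac{1}{d - \left(-12 + d\right)} = \frac{1}{12}$)
$S = \frac{2905}{12}$ ($S = \frac{1}{12} + 242 = \frac{2905}{12} \approx 242.08$)
$C{\left(z \right)} = z \left(-5 + z\right)$
$239 \left(S + C{\left(3 \right)}\right) = 239 \left(\frac{2905}{12} + 3 \left(-5 + 3\right)\right) = 239 \left(\frac{2905}{12} + 3 \left(-2\right)\right) = 239 \left(\frac{2905}{12} - 6\right) = 239 \cdot \frac{2833}{12} = \frac{677087}{12}$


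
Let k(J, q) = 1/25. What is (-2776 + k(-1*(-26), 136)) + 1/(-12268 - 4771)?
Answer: -1182489586/425975 ≈ -2776.0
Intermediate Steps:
k(J, q) = 1/25
(-2776 + k(-1*(-26), 136)) + 1/(-12268 - 4771) = (-2776 + 1/25) + 1/(-12268 - 4771) = -69399/25 + 1/(-17039) = -69399/25 - 1/17039 = -1182489586/425975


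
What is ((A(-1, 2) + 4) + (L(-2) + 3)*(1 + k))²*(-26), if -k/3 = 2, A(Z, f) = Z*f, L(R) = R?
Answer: -234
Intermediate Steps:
k = -6 (k = -3*2 = -6)
((A(-1, 2) + 4) + (L(-2) + 3)*(1 + k))²*(-26) = ((-1*2 + 4) + (-2 + 3)*(1 - 6))²*(-26) = ((-2 + 4) + 1*(-5))²*(-26) = (2 - 5)²*(-26) = (-3)²*(-26) = 9*(-26) = -234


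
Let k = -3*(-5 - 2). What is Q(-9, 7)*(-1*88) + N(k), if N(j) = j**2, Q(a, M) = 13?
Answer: -703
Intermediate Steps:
k = 21 (k = -3*(-7) = 21)
Q(-9, 7)*(-1*88) + N(k) = 13*(-1*88) + 21**2 = 13*(-88) + 441 = -1144 + 441 = -703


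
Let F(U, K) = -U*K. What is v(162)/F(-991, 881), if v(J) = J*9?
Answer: 1458/873071 ≈ 0.0016700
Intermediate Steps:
F(U, K) = -K*U
v(J) = 9*J
v(162)/F(-991, 881) = (9*162)/((-1*881*(-991))) = 1458/873071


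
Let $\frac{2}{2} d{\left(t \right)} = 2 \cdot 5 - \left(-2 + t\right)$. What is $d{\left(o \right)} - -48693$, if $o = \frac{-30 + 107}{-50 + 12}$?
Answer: $\frac{1850867}{38} \approx 48707.0$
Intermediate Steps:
$o = - \frac{77}{38}$ ($o = \frac{77}{-38} = 77 \left(- \frac{1}{38}\right) = - \frac{77}{38} \approx -2.0263$)
$d{\left(t \right)} = 12 - t$ ($d{\left(t \right)} = 2 \cdot 5 - \left(-2 + t\right) = 10 - \left(-2 + t\right) = 12 - t$)
$d{\left(o \right)} - -48693 = \left(12 - - \frac{77}{38}\right) - -48693 = \left(12 + \frac{77}{38}\right) + 48693 = \frac{533}{38} + 48693 = \frac{1850867}{38}$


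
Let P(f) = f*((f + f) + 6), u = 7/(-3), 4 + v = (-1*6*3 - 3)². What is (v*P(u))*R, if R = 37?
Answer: -452732/9 ≈ -50304.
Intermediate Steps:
v = 437 (v = -4 + (-1*6*3 - 3)² = -4 + (-6*3 - 3)² = -4 + (-18 - 3)² = -4 + (-21)² = -4 + 441 = 437)
u = -7/3 (u = 7*(-⅓) = -7/3 ≈ -2.3333)
P(f) = f*(6 + 2*f) (P(f) = f*(2*f + 6) = f*(6 + 2*f))
(v*P(u))*R = (437*(2*(-7/3)*(3 - 7/3)))*37 = (437*(2*(-7/3)*(⅔)))*37 = (437*(-28/9))*37 = -12236/9*37 = -452732/9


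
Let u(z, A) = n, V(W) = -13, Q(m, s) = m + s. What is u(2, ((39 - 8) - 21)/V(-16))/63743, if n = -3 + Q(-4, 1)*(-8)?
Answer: 21/63743 ≈ 0.00032945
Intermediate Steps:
n = 21 (n = -3 + (-4 + 1)*(-8) = -3 - 3*(-8) = -3 + 24 = 21)
u(z, A) = 21
u(2, ((39 - 8) - 21)/V(-16))/63743 = 21/63743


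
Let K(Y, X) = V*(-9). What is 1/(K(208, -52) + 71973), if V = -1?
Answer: 1/71982 ≈ 1.3892e-5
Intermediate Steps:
K(Y, X) = 9 (K(Y, X) = -1*(-9) = 9)
1/(K(208, -52) + 71973) = 1/(9 + 71973) = 1/71982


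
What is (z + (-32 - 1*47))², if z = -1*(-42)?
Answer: 1369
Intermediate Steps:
z = 42
(z + (-32 - 1*47))² = (42 + (-32 - 1*47))² = (42 + (-32 - 47))² = (42 - 79)² = (-37)² = 1369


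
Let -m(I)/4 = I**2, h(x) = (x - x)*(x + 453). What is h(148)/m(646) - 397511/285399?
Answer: -397511/285399 ≈ -1.3928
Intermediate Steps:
h(x) = 0 (h(x) = 0*(453 + x) = 0)
m(I) = -4*I**2
h(148)/m(646) - 397511/285399 = 0/((-4*646**2)) - 397511/285399 = 0/((-4*417316)) - 397511*1/285399 = 0/(-1669264) - 397511/285399 = 0*(-1/1669264) - 397511/285399 = 0 - 397511/285399 = -397511/285399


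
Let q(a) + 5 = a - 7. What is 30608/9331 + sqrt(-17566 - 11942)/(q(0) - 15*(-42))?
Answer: 30608/9331 + I*sqrt(7377)/309 ≈ 3.2802 + 0.27796*I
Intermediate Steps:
q(a) = -12 + a (q(a) = -5 + (a - 7) = -5 + (-7 + a) = -12 + a)
30608/9331 + sqrt(-17566 - 11942)/(q(0) - 15*(-42)) = 30608/9331 + sqrt(-17566 - 11942)/((-12 + 0) - 15*(-42)) = 30608*(1/9331) + sqrt(-29508)/(-12 + 630) = 30608/9331 + (2*I*sqrt(7377))/618 = 30608/9331 + (2*I*sqrt(7377))*(1/618) = 30608/9331 + I*sqrt(7377)/309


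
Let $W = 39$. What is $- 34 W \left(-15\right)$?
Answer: $19890$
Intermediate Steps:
$- 34 W \left(-15\right) = \left(-34\right) 39 \left(-15\right) = \left(-1326\right) \left(-15\right) = 19890$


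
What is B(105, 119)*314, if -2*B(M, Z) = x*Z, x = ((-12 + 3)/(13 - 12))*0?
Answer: 0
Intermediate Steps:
x = 0 (x = -9/1*0 = -9*1*0 = -9*0 = 0)
B(M, Z) = 0 (B(M, Z) = -0*Z = -1/2*0 = 0)
B(105, 119)*314 = 0*314 = 0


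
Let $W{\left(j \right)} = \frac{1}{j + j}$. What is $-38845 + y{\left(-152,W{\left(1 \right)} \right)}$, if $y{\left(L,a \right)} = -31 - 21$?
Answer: $-38897$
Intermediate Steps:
$W{\left(j \right)} = \frac{1}{2 j}$
$y{\left(L,a \right)} = -52$
$-38845 + y{\left(-152,W{\left(1 \right)} \right)} = -38845 - 52 = -38897$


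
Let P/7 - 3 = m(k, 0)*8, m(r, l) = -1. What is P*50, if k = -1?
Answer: -1750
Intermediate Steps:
P = -35 (P = 21 + 7*(-1*8) = 21 + 7*(-8) = 21 - 56 = -35)
P*50 = -35*50 = -1750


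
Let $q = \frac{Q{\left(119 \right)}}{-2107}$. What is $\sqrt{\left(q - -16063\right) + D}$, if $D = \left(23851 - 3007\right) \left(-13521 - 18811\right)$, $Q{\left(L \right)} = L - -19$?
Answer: $\frac{i \sqrt{61057114255079}}{301} \approx 25960.0 i$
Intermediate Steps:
$Q{\left(L \right)} = 19 + L$ ($Q{\left(L \right)} = L + 19 = 19 + L$)
$q = - \frac{138}{2107}$ ($q = \frac{19 + 119}{-2107} = 138 \left(- \frac{1}{2107}\right) = - \frac{138}{2107} \approx -0.065496$)
$D = -673928208$ ($D = 20844 \left(-32332\right) = -673928208$)
$\sqrt{\left(q - -16063\right) + D} = \sqrt{\left(- \frac{138}{2107} - -16063\right) - 673928208} = \sqrt{\left(- \frac{138}{2107} + 16063\right) - 673928208} = \sqrt{\frac{33844603}{2107} - 673928208} = \sqrt{- \frac{1419932889653}{2107}} = \frac{i \sqrt{61057114255079}}{301}$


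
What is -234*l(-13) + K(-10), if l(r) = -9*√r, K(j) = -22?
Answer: -22 + 2106*I*√13 ≈ -22.0 + 7593.3*I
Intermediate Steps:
-234*l(-13) + K(-10) = -(-2106)*√(-13) - 22 = -(-2106)*I*√13 - 22 = 2106*I*√13 - 22 = -22 + 2106*I*√13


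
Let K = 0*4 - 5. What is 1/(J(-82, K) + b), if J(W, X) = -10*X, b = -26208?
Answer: -1/26158 ≈ -3.8229e-5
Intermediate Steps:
K = -5 (K = 0 - 5 = -5)
1/(J(-82, K) + b) = 1/(-10*(-5) - 26208) = 1/(50 - 26208) = 1/(-26158) = -1/26158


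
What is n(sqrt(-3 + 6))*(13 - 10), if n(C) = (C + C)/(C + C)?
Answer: 3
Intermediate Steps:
n(C) = 1 (n(C) = (2*C)/((2*C)) = (2*C)*(1/(2*C)) = 1)
n(sqrt(-3 + 6))*(13 - 10) = 1*(13 - 10) = 1*3 = 3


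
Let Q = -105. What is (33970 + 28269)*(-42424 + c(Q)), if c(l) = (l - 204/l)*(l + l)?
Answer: -1293450898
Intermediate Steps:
c(l) = 2*l*(l - 204/l) (c(l) = (l - 204/l)*(2*l) = 2*l*(l - 204/l))
(33970 + 28269)*(-42424 + c(Q)) = (33970 + 28269)*(-42424 + (-408 + 2*(-105)²)) = 62239*(-42424 + (-408 + 2*11025)) = 62239*(-42424 + (-408 + 22050)) = 62239*(-42424 + 21642) = 62239*(-20782) = -1293450898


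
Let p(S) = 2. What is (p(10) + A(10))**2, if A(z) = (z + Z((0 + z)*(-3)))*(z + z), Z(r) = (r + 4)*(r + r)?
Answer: 986085604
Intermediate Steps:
Z(r) = 2*r*(4 + r) (Z(r) = (4 + r)*(2*r) = 2*r*(4 + r))
A(z) = 2*z*(z - 6*z*(4 - 3*z)) (A(z) = (z + 2*((0 + z)*(-3))*(4 + (0 + z)*(-3)))*(z + z) = (z + 2*(z*(-3))*(4 + z*(-3)))*(2*z) = (z + 2*(-3*z)*(4 - 3*z))*(2*z) = (z - 6*z*(4 - 3*z))*(2*z) = 2*z*(z - 6*z*(4 - 3*z)))
(p(10) + A(10))**2 = (2 + 10**2*(-46 + 36*10))**2 = (2 + 100*(-46 + 360))**2 = (2 + 100*314)**2 = (2 + 31400)**2 = 31402**2 = 986085604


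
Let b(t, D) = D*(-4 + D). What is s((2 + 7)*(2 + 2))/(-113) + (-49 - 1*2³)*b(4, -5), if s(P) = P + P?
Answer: -289917/113 ≈ -2565.6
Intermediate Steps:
s(P) = 2*P
s((2 + 7)*(2 + 2))/(-113) + (-49 - 1*2³)*b(4, -5) = (2*((2 + 7)*(2 + 2)))/(-113) + (-49 - 1*2³)*(-5*(-4 - 5)) = (2*(9*4))*(-1/113) + (-49 - 1*8)*(-5*(-9)) = (2*36)*(-1/113) + (-49 - 8)*45 = 72*(-1/113) - 57*45 = -72/113 - 2565 = -289917/113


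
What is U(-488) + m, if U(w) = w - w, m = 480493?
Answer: 480493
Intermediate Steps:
U(w) = 0
U(-488) + m = 0 + 480493 = 480493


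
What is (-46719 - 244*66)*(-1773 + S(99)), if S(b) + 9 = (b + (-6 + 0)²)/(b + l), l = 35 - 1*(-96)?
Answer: 5148030735/46 ≈ 1.1191e+8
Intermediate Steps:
l = 131 (l = 35 + 96 = 131)
S(b) = -9 + (36 + b)/(131 + b) (S(b) = -9 + (b + (-6 + 0)²)/(b + 131) = -9 + (b + (-6)²)/(131 + b) = -9 + (b + 36)/(131 + b) = -9 + (36 + b)/(131 + b))
(-46719 - 244*66)*(-1773 + S(99)) = (-46719 - 244*66)*(-1773 + (-1143 - 8*99)/(131 + 99)) = (-46719 - 16104)*(-1773 + (-1143 - 792)/230) = -62823*(-1773 + (1/230)*(-1935)) = -62823*(-1773 - 387/46) = -62823*(-81945/46) = 5148030735/46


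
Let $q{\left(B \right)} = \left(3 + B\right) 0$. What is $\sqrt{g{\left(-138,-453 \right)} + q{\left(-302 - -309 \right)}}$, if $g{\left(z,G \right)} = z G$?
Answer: $3 \sqrt{6946} \approx 250.03$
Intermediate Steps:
$g{\left(z,G \right)} = G z$
$q{\left(B \right)} = 0$
$\sqrt{g{\left(-138,-453 \right)} + q{\left(-302 - -309 \right)}} = \sqrt{\left(-453\right) \left(-138\right) + 0} = \sqrt{62514 + 0} = \sqrt{62514} = 3 \sqrt{6946}$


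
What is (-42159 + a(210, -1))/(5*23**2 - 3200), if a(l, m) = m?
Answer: 8432/111 ≈ 75.964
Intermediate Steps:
(-42159 + a(210, -1))/(5*23**2 - 3200) = (-42159 - 1)/(5*23**2 - 3200) = -42160/(5*529 - 3200) = -42160/(2645 - 3200) = -42160/(-555) = -42160*(-1/555) = 8432/111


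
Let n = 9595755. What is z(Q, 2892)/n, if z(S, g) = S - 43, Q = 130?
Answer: 29/3198585 ≈ 9.0665e-6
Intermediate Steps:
z(S, g) = -43 + S
z(Q, 2892)/n = (-43 + 130)/9595755 = 87*(1/9595755) = 29/3198585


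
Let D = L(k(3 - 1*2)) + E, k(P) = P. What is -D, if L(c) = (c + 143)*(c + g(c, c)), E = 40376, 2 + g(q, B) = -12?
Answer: -38504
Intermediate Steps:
g(q, B) = -14 (g(q, B) = -2 - 12 = -14)
L(c) = (-14 + c)*(143 + c) (L(c) = (c + 143)*(c - 14) = (143 + c)*(-14 + c) = (-14 + c)*(143 + c))
D = 38504 (D = (-2002 + (3 - 1*2)² + 129*(3 - 1*2)) + 40376 = (-2002 + (3 - 2)² + 129*(3 - 2)) + 40376 = (-2002 + 1² + 129*1) + 40376 = (-2002 + 1 + 129) + 40376 = -1872 + 40376 = 38504)
-D = -1*38504 = -38504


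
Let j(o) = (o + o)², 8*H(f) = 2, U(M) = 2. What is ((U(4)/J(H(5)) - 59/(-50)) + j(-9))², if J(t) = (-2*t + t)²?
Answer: 318943881/2500 ≈ 1.2758e+5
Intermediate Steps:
H(f) = ¼ (H(f) = (⅛)*2 = ¼)
j(o) = 4*o² (j(o) = (2*o)² = 4*o²)
J(t) = t² (J(t) = (-t)² = t²)
((U(4)/J(H(5)) - 59/(-50)) + j(-9))² = ((2/((¼)²) - 59/(-50)) + 4*(-9)²)² = ((2/(1/16) - 59*(-1/50)) + 4*81)² = ((2*16 + 59/50) + 324)² = ((32 + 59/50) + 324)² = (1659/50 + 324)² = (17859/50)² = 318943881/2500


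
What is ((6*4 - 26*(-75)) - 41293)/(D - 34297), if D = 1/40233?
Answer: 1581921327/1379871200 ≈ 1.1464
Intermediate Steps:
D = 1/40233 ≈ 2.4855e-5
((6*4 - 26*(-75)) - 41293)/(D - 34297) = ((6*4 - 26*(-75)) - 41293)/(1/40233 - 34297) = ((24 + 1950) - 41293)/(-1379871200/40233) = (1974 - 41293)*(-40233/1379871200) = -39319*(-40233/1379871200) = 1581921327/1379871200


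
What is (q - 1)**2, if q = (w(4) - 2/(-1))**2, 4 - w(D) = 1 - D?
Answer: 6400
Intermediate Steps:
w(D) = 3 + D (w(D) = 4 - (1 - D) = 4 + (-1 + D) = 3 + D)
q = 81 (q = ((3 + 4) - 2/(-1))**2 = (7 - 2*(-1))**2 = (7 + 2)**2 = 9**2 = 81)
(q - 1)**2 = (81 - 1)**2 = 80**2 = 6400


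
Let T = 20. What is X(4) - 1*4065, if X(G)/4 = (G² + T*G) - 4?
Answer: -3697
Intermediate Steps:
X(G) = -16 + 4*G² + 80*G (X(G) = 4*((G² + 20*G) - 4) = 4*(-4 + G² + 20*G) = -16 + 4*G² + 80*G)
X(4) - 1*4065 = (-16 + 4*4² + 80*4) - 1*4065 = (-16 + 4*16 + 320) - 4065 = (-16 + 64 + 320) - 4065 = 368 - 4065 = -3697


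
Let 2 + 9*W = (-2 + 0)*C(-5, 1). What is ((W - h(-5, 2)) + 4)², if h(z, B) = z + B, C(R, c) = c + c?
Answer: 361/9 ≈ 40.111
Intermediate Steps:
C(R, c) = 2*c
h(z, B) = B + z
W = -⅔ (W = -2/9 + ((-2 + 0)*(2*1))/9 = -2/9 + (-2*2)/9 = -2/9 + (⅑)*(-4) = -2/9 - 4/9 = -⅔ ≈ -0.66667)
((W - h(-5, 2)) + 4)² = ((-⅔ - (2 - 5)) + 4)² = ((-⅔ - 1*(-3)) + 4)² = ((-⅔ + 3) + 4)² = (7/3 + 4)² = (19/3)² = 361/9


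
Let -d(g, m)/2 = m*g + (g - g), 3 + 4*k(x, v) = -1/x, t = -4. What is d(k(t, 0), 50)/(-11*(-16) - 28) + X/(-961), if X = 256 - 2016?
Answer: 1306195/568912 ≈ 2.2960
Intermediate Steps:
k(x, v) = -¾ - 1/(4*x) (k(x, v) = -¾ + (-1/x)/4 = -¾ - 1/(4*x))
X = -1760
d(g, m) = -2*g*m (d(g, m) = -2*(m*g + (g - g)) = -2*(g*m + 0) = -2*g*m)
d(k(t, 0), 50)/(-11*(-16) - 28) + X/(-961) = (-2*(¼)*(-1 - 3*(-4))/(-4)*50)/(-11*(-16) - 28) - 1760/(-961) = (-2*(¼)*(-¼)*(-1 + 12)*50)/(176 - 28) - 1760*(-1/961) = -2*(¼)*(-¼)*11*50/148 + 1760/961 = -2*(-11/16)*50*(1/148) + 1760/961 = (275/4)*(1/148) + 1760/961 = 275/592 + 1760/961 = 1306195/568912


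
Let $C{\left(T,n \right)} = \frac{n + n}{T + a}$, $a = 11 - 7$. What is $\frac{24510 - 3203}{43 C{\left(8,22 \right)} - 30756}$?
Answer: $- \frac{5811}{8345} \approx -0.69635$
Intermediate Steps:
$a = 4$
$C{\left(T,n \right)} = \frac{2 n}{4 + T}$ ($C{\left(T,n \right)} = \frac{n + n}{T + 4} = \frac{2 n}{4 + T}$)
$\frac{24510 - 3203}{43 C{\left(8,22 \right)} - 30756} = \frac{24510 - 3203}{43 \cdot 2 \cdot 22 \frac{1}{4 + 8} - 30756} = \frac{21307}{43 \cdot 2 \cdot 22 \cdot \frac{1}{12} - 30756} = \frac{21307}{43 \cdot \frac{11}{3} - 30756} = \frac{21307}{\frac{473}{3} - 30756} = \frac{21307}{- \frac{91795}{3}} = 21307 \left(- \frac{3}{91795}\right) = - \frac{5811}{8345}$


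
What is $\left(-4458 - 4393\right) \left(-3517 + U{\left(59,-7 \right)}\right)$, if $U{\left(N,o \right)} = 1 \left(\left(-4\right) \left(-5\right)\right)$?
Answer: $30951947$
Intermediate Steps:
$U{\left(N,o \right)} = 20$ ($U{\left(N,o \right)} = 1 \cdot 20 = 20$)
$\left(-4458 - 4393\right) \left(-3517 + U{\left(59,-7 \right)}\right) = \left(-4458 - 4393\right) \left(-3517 + 20\right) = \left(-8851\right) \left(-3497\right) = 30951947$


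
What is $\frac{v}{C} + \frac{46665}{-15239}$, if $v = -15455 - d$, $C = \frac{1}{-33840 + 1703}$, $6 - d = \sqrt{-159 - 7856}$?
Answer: $\frac{7571804275858}{15239} - 32137 i \sqrt{8015} \approx 4.9687 \cdot 10^{8} - 2.8771 \cdot 10^{6} i$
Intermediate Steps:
$d = 6 - i \sqrt{8015}$ ($d = 6 - \sqrt{-159 - 7856} = 6 - \sqrt{-8015} = 6 - i \sqrt{8015} \approx 6.0 - 89.526 i$)
$C = - \frac{1}{32137}$ ($C = \frac{1}{-32137} = - \frac{1}{32137} \approx -3.1117 \cdot 10^{-5}$)
$v = -15461 + i \sqrt{8015}$ ($v = -15455 - \left(6 - i \sqrt{8015}\right) = -15461 + i \sqrt{8015} \approx -15461.0 + 89.526 i$)
$\frac{v}{C} + \frac{46665}{-15239} = \frac{-15461 + i \sqrt{8015}}{- \frac{1}{32137}} + \frac{46665}{-15239} = \left(-15461 + i \sqrt{8015}\right) \left(-32137\right) + 46665 \left(- \frac{1}{15239}\right) = \left(496870157 - 32137 i \sqrt{8015}\right) - \frac{46665}{15239} = \frac{7571804275858}{15239} - 32137 i \sqrt{8015}$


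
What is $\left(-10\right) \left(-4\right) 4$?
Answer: $160$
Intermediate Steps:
$\left(-10\right) \left(-4\right) 4 = 40 \cdot 4 = 160$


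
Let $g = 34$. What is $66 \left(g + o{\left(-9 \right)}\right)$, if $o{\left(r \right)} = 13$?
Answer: $3102$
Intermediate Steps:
$66 \left(g + o{\left(-9 \right)}\right) = 66 \left(34 + 13\right) = 66 \cdot 47 = 3102$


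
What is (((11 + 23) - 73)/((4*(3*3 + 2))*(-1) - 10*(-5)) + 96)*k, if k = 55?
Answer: 9845/2 ≈ 4922.5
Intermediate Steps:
(((11 + 23) - 73)/((4*(3*3 + 2))*(-1) - 10*(-5)) + 96)*k = (((11 + 23) - 73)/((4*(3*3 + 2))*(-1) - 10*(-5)) + 96)*55 = ((34 - 73)/((4*(9 + 2))*(-1) + 50) + 96)*55 = (-39/((4*11)*(-1) + 50) + 96)*55 = (-39/(44*(-1) + 50) + 96)*55 = (-39/(-44 + 50) + 96)*55 = (-39/6 + 96)*55 = (-39*⅙ + 96)*55 = (-13/2 + 96)*55 = (179/2)*55 = 9845/2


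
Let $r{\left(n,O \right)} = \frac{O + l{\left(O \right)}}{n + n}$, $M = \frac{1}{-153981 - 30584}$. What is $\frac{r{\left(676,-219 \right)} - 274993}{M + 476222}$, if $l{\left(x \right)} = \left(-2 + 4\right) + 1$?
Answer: $- \frac{8577445017860}{14854071369501} \approx -0.57745$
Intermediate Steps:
$M = - \frac{1}{184565}$ ($M = \frac{1}{-184565} = - \frac{1}{184565} \approx -5.4181 \cdot 10^{-6}$)
$l{\left(x \right)} = 3$ ($l{\left(x \right)} = 2 + 1 = 3$)
$r{\left(n,O \right)} = \frac{3 + O}{2 n}$ ($r{\left(n,O \right)} = \frac{O + 3}{n + n} = \frac{3 + O}{2 n}$)
$\frac{r{\left(676,-219 \right)} - 274993}{M + 476222} = \frac{\frac{3 - 219}{2 \cdot 676} - 274993}{- \frac{1}{184565} + 476222} = \frac{\frac{1}{2} \cdot \frac{1}{676} \left(-216\right) - 274993}{\frac{87893913429}{184565}} = \left(- \frac{27}{169} - 274993\right) \frac{184565}{87893913429} = \left(- \frac{46473844}{169}\right) \frac{184565}{87893913429} = - \frac{8577445017860}{14854071369501}$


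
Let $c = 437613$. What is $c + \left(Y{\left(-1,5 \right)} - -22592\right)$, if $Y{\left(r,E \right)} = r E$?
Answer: $460200$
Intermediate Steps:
$Y{\left(r,E \right)} = E r$
$c + \left(Y{\left(-1,5 \right)} - -22592\right) = 437613 + \left(5 \left(-1\right) - -22592\right) = 437613 + \left(-5 + 22592\right) = 437613 + 22587 = 460200$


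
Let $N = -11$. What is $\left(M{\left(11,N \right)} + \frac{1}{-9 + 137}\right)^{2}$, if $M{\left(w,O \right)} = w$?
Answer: $\frac{1985281}{16384} \approx 121.17$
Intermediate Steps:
$\left(M{\left(11,N \right)} + \frac{1}{-9 + 137}\right)^{2} = \left(11 + \frac{1}{-9 + 137}\right)^{2} = \left(11 + \frac{1}{128}\right)^{2} = \left(\frac{1409}{128}\right)^{2} = \frac{1985281}{16384}$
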